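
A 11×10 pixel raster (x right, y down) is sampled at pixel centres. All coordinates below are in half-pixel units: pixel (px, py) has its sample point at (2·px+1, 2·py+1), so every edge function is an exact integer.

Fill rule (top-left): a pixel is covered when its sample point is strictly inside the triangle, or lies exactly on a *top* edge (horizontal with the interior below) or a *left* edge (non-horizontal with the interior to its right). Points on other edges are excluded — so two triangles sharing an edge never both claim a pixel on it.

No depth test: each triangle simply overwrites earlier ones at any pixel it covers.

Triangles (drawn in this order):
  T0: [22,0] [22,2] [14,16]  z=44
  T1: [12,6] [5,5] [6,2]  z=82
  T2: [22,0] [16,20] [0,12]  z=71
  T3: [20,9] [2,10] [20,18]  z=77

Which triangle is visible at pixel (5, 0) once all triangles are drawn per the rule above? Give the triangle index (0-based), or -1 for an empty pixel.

T0:
  2·area = 16
  edge (22, 0)→(22, 2): d=(0,2) right/bottom  bias=-1
  edge (22, 2)→(14, 16): d=(-8,14) right/bottom  bias=-1
  edge (14, 16)→(22, 0): d=(8,-16) top-left  bias=+0
    (10,1)@(21, 3): e=[2,6,8] → █
    (10,2)@(21, 5): e=[2,-10,24] → ·
    (9,3)@(19, 7): e=[6,2,8] → █
    (10,3)@(21, 7): e=[2,-26,40] → ·
    (9,4)@(19, 9): e=[6,-14,24] → ·
  covered (2 px):
    · · · · · · · · · · ·
    · · · · · · · · · · █
    · · · · · · · · · · ·
    · · · · · · · · · █ ·
    · · · · · · · · · · ·
    · · · · · · · · · · ·
    · · · · · · · · · · ·
    · · · · · · · · · · ·
    · · · · · · · · · · ·
    · · · · · · · · · · ·
T1:
  2·area = 22
  edge (12, 6)→(5, 5): d=(-7,-1) top-left  bias=+0
  edge (5, 5)→(6, 2): d=(1,-3) top-left  bias=+0
  edge (6, 2)→(12, 6): d=(6,4) right/bottom  bias=-1
    (3,1)@(7, 3): e=[16,4,2] → █
    (4,1)@(9, 3): e=[18,10,-6] → ·
    (2,2)@(5, 5): e=[0,0,22] → █  [on edge]
    (4,2)@(9, 5): e=[4,12,6] → █
    (5,2)@(11, 5): e=[6,18,-2] → ·
    (2,3)@(5, 7): e=[-14,2,34] → ·
    (3,3)@(7, 7): e=[-12,8,26] → ·
    (4,3)@(9, 7): e=[-10,14,18] → ·
    (9,3)@(19, 7): e=[0,44,-22] → ·  [on edge]
    (1,5)@(3, 11): e=[-44,0,66] → ·  [on edge]
    (0,8)@(1, 17): e=[-88,0,110] → ·  [on edge]
  covered (4 px):
    · · · · · · · · · · ·
    · · · █ · · · · · · ·
    · · █ █ █ · · · · · ·
    · · · · · · · · · · ·
    · · · · · · · · · · ·
    · · · · · · · · · · ·
    · · · · · · · · · · ·
    · · · · · · · · · · ·
    · · · · · · · · · · ·
    · · · · · · · · · · ·
T2:
  2·area = 368
  edge (22, 0)→(16, 20): d=(-6,20) right/bottom  bias=-1
  edge (16, 20)→(0, 12): d=(-16,-8) top-left  bias=+0
  edge (0, 12)→(22, 0): d=(22,-12) top-left  bias=+0
    (10,0)@(21, 1): e=[14,344,10] → █
    (8,1)@(17, 3): e=[82,280,6] → █
    (9,1)@(19, 3): e=[42,296,30] → █
    (6,2)@(13, 5): e=[150,216,2] → █
    (7,2)@(15, 5): e=[110,232,26] → █
    (10,2)@(21, 5): e=[-10,280,98] → ·
    (5,3)@(11, 7): e=[178,168,22] → █
    (10,3)@(21, 7): e=[-22,248,142] → ·
    (3,4)@(7, 9): e=[246,104,18] → █
    (4,4)@(9, 9): e=[206,120,42] → █
    (10,4)@(21, 9): e=[-34,216,186] → ·
    (1,5)@(3, 11): e=[314,40,14] → █
  covered (46 px):
    · · · · · · · · · · █
    · · · · · · · · █ █ █
    · · · · · · █ █ █ █ ·
    · · · · · █ █ █ █ █ ·
    · · · █ █ █ █ █ █ █ ·
    · █ █ █ █ █ █ █ █ · ·
    · █ █ █ █ █ █ █ █ · ·
    · · · █ █ █ █ █ █ · ·
    · · · · · █ █ █ · · ·
    · · · · · · · █ · · ·
T3:
  2·area = 162  (B↔C swapped to make it positive)
  edge (20, 9)→(20, 18): d=(0,9) right/bottom  bias=-1
  edge (20, 18)→(2, 10): d=(-18,-8) top-left  bias=+0
  edge (2, 10)→(20, 9): d=(18,-1) top-left  bias=+0
    (2,5)@(5, 11): e=[135,6,21] → █
    (3,5)@(7, 11): e=[117,22,23] → █
    (4,5)@(9, 11): e=[99,38,25] → █
    (5,5)@(11, 11): e=[81,54,27] → █
    (6,5)@(13, 11): e=[63,70,29] → █
    (7,5)@(15, 11): e=[45,86,31] → █
    (8,5)@(17, 11): e=[27,102,33] → █
    (9,5)@(19, 11): e=[9,118,35] → █
    (10,5)@(21, 11): e=[-9,134,37] → ·
    (2,6)@(5, 13): e=[135,-30,57] → ·
    (3,6)@(7, 13): e=[117,-14,59] → ·
    (4,6)@(9, 13): e=[99,2,61] → █
  covered (18 px):
    · · · · · · · · · · ·
    · · · · · · · · · · ·
    · · · · · · · · · · ·
    · · · · · · · · · · ·
    · · · · · · · · · · ·
    · · █ █ █ █ █ █ █ █ ·
    · · · · █ █ █ █ █ █ ·
    · · · · · · · █ █ █ ·
    · · · · · · · · · █ ·
    · · · · · · · · · · ·

Z-buffer (winner per pixel, '.' = empty):
  . . . . . . . . . . 2
  . . . 1 . . . . 2 2 2
  . . 1 1 1 . 2 2 2 2 .
  . . . . . 2 2 2 2 2 .
  . . . 2 2 2 2 2 2 2 .
  . 2 3 3 3 3 3 3 3 3 .
  . 2 2 2 3 3 3 3 3 3 .
  . . . 2 2 2 2 3 3 3 .
  . . . . . 2 2 2 . 3 .
  . . . . . . . 2 . . .

Result: -1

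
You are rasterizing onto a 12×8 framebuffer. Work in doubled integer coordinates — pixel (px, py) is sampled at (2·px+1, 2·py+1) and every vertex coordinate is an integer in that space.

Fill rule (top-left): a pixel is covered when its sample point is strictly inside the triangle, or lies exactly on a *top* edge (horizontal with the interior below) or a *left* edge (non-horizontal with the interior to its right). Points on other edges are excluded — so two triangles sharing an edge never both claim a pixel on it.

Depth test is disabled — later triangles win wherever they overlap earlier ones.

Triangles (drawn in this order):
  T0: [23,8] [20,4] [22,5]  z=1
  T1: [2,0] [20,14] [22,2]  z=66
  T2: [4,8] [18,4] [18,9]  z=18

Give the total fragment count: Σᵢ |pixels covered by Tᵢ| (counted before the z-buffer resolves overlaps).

T0:
  2·area = 5
  edge (23, 8)→(20, 4): d=(-3,-4) top-left  bias=+0
  edge (20, 4)→(22, 5): d=(2,1) right/bottom  bias=-1
  edge (22, 5)→(23, 8): d=(1,3) right/bottom  bias=-1
    (10,2)@(21, 5): e=[1,1,3] → █
    (11,2)@(23, 5): e=[9,-1,-3] → ·
    (10,3)@(21, 7): e=[-5,5,5] → ·
  covered (1 px):
    · · · · · · · · · · · ·
    · · · · · · · · · · · ·
    · · · · · · · · · · █ ·
    · · · · · · · · · · · ·
    · · · · · · · · · · · ·
    · · · · · · · · · · · ·
    · · · · · · · · · · · ·
    · · · · · · · · · · · ·
T1:
  2·area = 244  (B↔C swapped to make it positive)
  edge (2, 0)→(22, 2): d=(20,2) right/bottom  bias=-1
  edge (22, 2)→(20, 14): d=(-2,12) right/bottom  bias=-1
  edge (20, 14)→(2, 0): d=(-18,-14) top-left  bias=+0
    (2,0)@(5, 1): e=[14,206,24] → █
    (3,0)@(7, 1): e=[10,182,52] → █
    (4,0)@(9, 1): e=[6,158,80] → █
    (5,0)@(11, 1): e=[2,134,108] → █
    (6,0)@(13, 1): e=[-2,110,136] → ·
    (2,1)@(5, 3): e=[54,202,-12] → ·
    (3,1)@(7, 3): e=[50,178,16] → █
    (6,1)@(13, 3): e=[38,106,100] → █
    (7,1)@(15, 3): e=[34,82,128] → █
    (8,1)@(17, 3): e=[30,58,156] → █
    (9,1)@(19, 3): e=[26,34,184] → █
    (10,1)@(21, 3): e=[22,10,212] → █
    (5,3)@(11, 7): e=[122,122,0] → █  [on edge]
  covered (31 px):
    · · █ █ █ █ · · · · · ·
    · · · █ █ █ █ █ █ █ █ ·
    · · · · █ █ █ █ █ █ █ ·
    · · · · · █ █ █ █ █ █ ·
    · · · · · · · █ █ █ · ·
    · · · · · · · · █ █ · ·
    · · · · · · · · · █ · ·
    · · · · · · · · · · · ·
T2:
  2·area = 70
  edge (4, 8)→(18, 4): d=(14,-4) top-left  bias=+0
  edge (18, 4)→(18, 9): d=(0,5) right/bottom  bias=-1
  edge (18, 9)→(4, 8): d=(-14,-1) top-left  bias=+0
    (7,2)@(15, 5): e=[2,15,53] → █
    (8,2)@(17, 5): e=[10,5,55] → █
    (9,2)@(19, 5): e=[18,-5,57] → ·
    (4,3)@(9, 7): e=[6,45,19] → █
    (5,3)@(11, 7): e=[14,35,21] → █
    (6,3)@(13, 7): e=[22,25,23] → █
    (9,3)@(19, 7): e=[46,-5,29] → ·
    (4,4)@(9, 9): e=[34,45,-9] → ·
    (5,4)@(11, 9): e=[42,35,-7] → ·
    (6,4)@(13, 9): e=[50,25,-5] → ·
    (7,4)@(15, 9): e=[58,15,-3] → ·
    (8,4)@(17, 9): e=[66,5,-1] → ·
  covered (7 px):
    · · · · · · · · · · · ·
    · · · · · · · · · · · ·
    · · · · · · · █ █ · · ·
    · · · · █ █ █ █ █ · · ·
    · · · · · · · · · · · ·
    · · · · · · · · · · · ·
    · · · · · · · · · · · ·
    · · · · · · · · · · · ·

Answer: 39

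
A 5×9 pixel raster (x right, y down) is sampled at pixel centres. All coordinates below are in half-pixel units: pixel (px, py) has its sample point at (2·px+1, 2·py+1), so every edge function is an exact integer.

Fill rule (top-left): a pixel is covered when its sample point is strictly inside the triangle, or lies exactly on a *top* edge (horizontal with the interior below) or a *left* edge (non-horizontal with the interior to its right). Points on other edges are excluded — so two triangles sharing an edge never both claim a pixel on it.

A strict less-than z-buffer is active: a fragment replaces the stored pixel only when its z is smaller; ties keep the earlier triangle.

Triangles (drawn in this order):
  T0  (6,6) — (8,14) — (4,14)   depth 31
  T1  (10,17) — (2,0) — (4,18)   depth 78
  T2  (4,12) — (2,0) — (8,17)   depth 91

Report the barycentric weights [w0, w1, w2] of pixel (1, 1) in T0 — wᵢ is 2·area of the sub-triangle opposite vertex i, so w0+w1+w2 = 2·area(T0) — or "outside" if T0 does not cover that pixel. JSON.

T0:
  2·area = 32
  edge (6, 6)→(8, 14): d=(2,8) right/bottom  bias=-1
  edge (8, 14)→(4, 14): d=(-4,0) right/bottom  bias=-1
  edge (4, 14)→(6, 6): d=(2,-8) top-left  bias=+0
    (2,5)@(5, 11): e=[18,12,2] → █
    (3,5)@(7, 11): e=[2,12,18] → █
    (4,5)@(9, 11): e=[-14,12,34] → ·
    (2,6)@(5, 13): e=[22,4,6] → █
    (4,6)@(9, 13): e=[-10,4,38] → ·
    (2,7)@(5, 15): e=[26,-4,10] → ·
    (3,7)@(7, 15): e=[10,-4,26] → ·
  covered (4 px):
    · · · · ·
    · · · · ·
    · · · · ·
    · · · · ·
    · · · · ·
    · · █ █ ·
    · · █ █ ·
    · · · · ·
    · · · · ·
T1:
  2·area = 110  (B↔C swapped to make it positive)
  edge (10, 17)→(4, 18): d=(-6,1) right/bottom  bias=-1
  edge (4, 18)→(2, 0): d=(-2,-18) top-left  bias=+0
  edge (2, 0)→(10, 17): d=(8,17) right/bottom  bias=-1
    (1,1)@(3, 3): e=[91,12,7] → █
    (2,1)@(5, 3): e=[89,48,-27] → ·
    (1,2)@(3, 5): e=[79,8,23] → █
    (2,2)@(5, 5): e=[77,44,-11] → ·
    (1,3)@(3, 7): e=[67,4,39] → █
    (2,3)@(5, 7): e=[65,40,5] → █
    (3,3)@(7, 7): e=[63,76,-29] → ·
    (1,4)@(3, 9): e=[55,0,55] → █  [on edge]
    (3,4)@(7, 9): e=[51,72,-13] → ·
    (1,5)@(3, 11): e=[43,-4,71] → ·
    (2,5)@(5, 11): e=[41,32,37] → █
    (3,5)@(7, 11): e=[39,68,3] → █
  covered (16 px):
    · · · · ·
    · █ · · ·
    · █ · · ·
    · █ █ · ·
    · █ █ · ·
    · · █ █ ·
    · · █ █ ·
    · · █ █ █
    · · █ █ █
T2:
  2·area = 38
  edge (4, 12)→(2, 0): d=(-2,-12) top-left  bias=+0
  edge (2, 0)→(8, 17): d=(6,17) right/bottom  bias=-1
  edge (8, 17)→(4, 12): d=(-4,-5) top-left  bias=+0
    (1,1)@(3, 3): e=[6,1,31] → █
    (2,1)@(5, 3): e=[30,-33,41] → ·
    (1,2)@(3, 5): e=[2,13,23] → █
    (2,2)@(5, 5): e=[26,-21,33] → ·
    (1,3)@(3, 7): e=[-2,25,15] → ·
    (2,4)@(5, 9): e=[18,3,17] → █
    (3,4)@(7, 9): e=[42,-31,27] → ·
    (2,5)@(5, 11): e=[14,15,9] → █
    (3,5)@(7, 11): e=[38,-19,19] → ·
    (2,6)@(5, 13): e=[10,27,1] → █
    (3,6)@(7, 13): e=[34,-7,11] → ·
    (2,7)@(5, 15): e=[6,39,-7] → ·
  covered (6 px):
    · · · · ·
    · █ · · ·
    · █ · · ·
    · · · · ·
    · · █ · ·
    · · █ · ·
    · · █ · ·
    · · · █ ·
    · · · · ·

Answer: "outside"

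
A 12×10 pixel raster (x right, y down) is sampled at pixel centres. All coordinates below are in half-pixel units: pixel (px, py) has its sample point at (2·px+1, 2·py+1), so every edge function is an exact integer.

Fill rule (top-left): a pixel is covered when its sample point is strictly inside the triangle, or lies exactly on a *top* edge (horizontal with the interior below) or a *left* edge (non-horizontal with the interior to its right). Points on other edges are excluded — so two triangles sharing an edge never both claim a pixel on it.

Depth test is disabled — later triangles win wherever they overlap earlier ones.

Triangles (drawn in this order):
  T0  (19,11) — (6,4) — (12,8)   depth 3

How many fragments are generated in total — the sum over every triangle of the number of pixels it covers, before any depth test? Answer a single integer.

T0:
  2·area = 10  (B↔C swapped to make it positive)
  edge (19, 11)→(12, 8): d=(-7,-3) top-left  bias=+0
  edge (12, 8)→(6, 4): d=(-6,-4) top-left  bias=+0
  edge (6, 4)→(19, 11): d=(13,7) right/bottom  bias=-1
    (2,2)@(5, 5): e=[0,-10,20] → ·  [on edge]
    (5,3)@(11, 7): e=[4,2,4] → #
    (6,3)@(13, 7): e=[10,10,-10] → ·
    (5,4)@(11, 9): e=[-10,-10,30] → ·
    (7,4)@(15, 9): e=[2,6,2] → #
    (8,4)@(17, 9): e=[8,14,-12] → ·
    (7,5)@(15, 11): e=[-12,-6,28] → ·
    (9,5)@(19, 11): e=[0,10,0] → ·  [on edge]
  covered (2 px):
    · · · · · · · · · · · ·
    · · · · · · · · · · · ·
    · · · · · · · · · · · ·
    · · · · · # · · · · · ·
    · · · · · · · # · · · ·
    · · · · · · · · · · · ·
    · · · · · · · · · · · ·
    · · · · · · · · · · · ·
    · · · · · · · · · · · ·
    · · · · · · · · · · · ·

Result: 2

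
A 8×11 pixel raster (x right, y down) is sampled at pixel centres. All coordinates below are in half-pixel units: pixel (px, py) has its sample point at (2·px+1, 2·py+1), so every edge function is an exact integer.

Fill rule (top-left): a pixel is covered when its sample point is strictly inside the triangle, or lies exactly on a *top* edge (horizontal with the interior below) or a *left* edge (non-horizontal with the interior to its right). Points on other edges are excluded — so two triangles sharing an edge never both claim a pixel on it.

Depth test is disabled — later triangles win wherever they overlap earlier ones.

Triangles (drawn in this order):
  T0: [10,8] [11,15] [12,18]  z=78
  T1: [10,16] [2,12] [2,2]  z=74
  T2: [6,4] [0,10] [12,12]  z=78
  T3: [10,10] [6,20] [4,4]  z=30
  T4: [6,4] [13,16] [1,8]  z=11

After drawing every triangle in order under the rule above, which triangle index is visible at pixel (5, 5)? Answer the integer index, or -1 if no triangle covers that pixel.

T0:
  2·area = 4  (B↔C swapped to make it positive)
  edge (10, 8)→(12, 18): d=(2,10) right/bottom  bias=-1
  edge (12, 18)→(11, 15): d=(-1,-3) top-left  bias=+0
  edge (11, 15)→(10, 8): d=(-1,-7) top-left  bias=+0
    (4,0)@(9, 1): e=[-4,8,0] → ·  [on edge]
    (3,1)@(7, 3): e=[20,0,-16] → ·  [on edge]
    (4,1)@(9, 3): e=[0,6,-2] → ·  [on edge]
    (4,4)@(9, 9): e=[12,0,-8] → ·  [on edge]
    (5,6)@(11, 13): e=[0,2,2] → ·  [on edge]
    (5,7)@(11, 15): e=[4,0,0] → #  [on edge]
    (6,7)@(13, 15): e=[-16,6,14] → ·
    (5,8)@(11, 17): e=[8,-2,-2] → ·
    (6,10)@(13, 21): e=[-4,0,8] → ·  [on edge]
  covered (1 px):
    · · · · · · · ·
    · · · · · · · ·
    · · · · · · · ·
    · · · · · · · ·
    · · · · · · · ·
    · · · · · · · ·
    · · · · · · · ·
    · · · · · # · ·
    · · · · · · · ·
    · · · · · · · ·
    · · · · · · · ·
T1:
  2·area = 80
  edge (10, 16)→(2, 12): d=(-8,-4) top-left  bias=+0
  edge (2, 12)→(2, 2): d=(0,-10) top-left  bias=+0
  edge (2, 2)→(10, 16): d=(8,14) right/bottom  bias=-1
    (1,2)@(3, 5): e=[60,10,10] → #
    (2,2)@(5, 5): e=[68,30,-18] → ·
    (1,3)@(3, 7): e=[44,10,26] → #
    (2,3)@(5, 7): e=[52,30,-2] → ·
    (1,4)@(3, 9): e=[28,10,42] → #
    (2,4)@(5, 9): e=[36,30,14] → #
    (3,4)@(7, 9): e=[44,50,-14] → ·
    (1,5)@(3, 11): e=[12,10,58] → #
    (3,5)@(7, 11): e=[28,50,2] → #
    (4,5)@(9, 11): e=[36,70,-26] → ·
    (1,6)@(3, 13): e=[-4,10,74] → ·
    (2,6)@(5, 13): e=[4,30,46] → #
  covered (10 px):
    · · · · · · · ·
    · · · · · · · ·
    · # · · · · · ·
    · # · · · · · ·
    · # # · · · · ·
    · # # # · · · ·
    · · # # · · · ·
    · · · · # · · ·
    · · · · · · · ·
    · · · · · · · ·
    · · · · · · · ·
T2:
  2·area = 84  (B↔C swapped to make it positive)
  edge (6, 4)→(12, 12): d=(6,8) right/bottom  bias=-1
  edge (12, 12)→(0, 10): d=(-12,-2) top-left  bias=+0
  edge (0, 10)→(6, 4): d=(6,-6) top-left  bias=+0
    (4,0)@(9, 1): e=[-42,126,0] → ·  [on edge]
    (3,1)@(7, 3): e=[-14,98,0] → ·  [on edge]
    (2,2)@(5, 5): e=[14,70,0] → #  [on edge]
    (3,2)@(7, 5): e=[-2,74,12] → ·
    (1,3)@(3, 7): e=[42,42,0] → #  [on edge]
    (3,3)@(7, 7): e=[10,50,24] → #
    (4,3)@(9, 7): e=[-6,54,36] → ·
    (0,4)@(1, 9): e=[70,14,0] → #  [on edge]
    (4,4)@(9, 9): e=[6,30,48] → #
    (5,4)@(11, 9): e=[-10,34,60] → ·
    (0,5)@(1, 11): e=[82,-10,12] → ·
    (1,5)@(3, 11): e=[66,-6,24] → ·
  covered (12 px):
    · · · · · · · ·
    · · · · · · · ·
    · · # · · · · ·
    · # # # · · · ·
    # # # # # · · ·
    · · · # # # · ·
    · · · · · · · ·
    · · · · · · · ·
    · · · · · · · ·
    · · · · · · · ·
    · · · · · · · ·
T3:
  2·area = 84
  edge (10, 10)→(6, 20): d=(-4,10) right/bottom  bias=-1
  edge (6, 20)→(4, 4): d=(-2,-16) top-left  bias=+0
  edge (4, 4)→(10, 10): d=(6,6) right/bottom  bias=-1
    (0,0)@(1, 1): e=[126,-42,0] → ·  [on edge]
    (1,1)@(3, 3): e=[98,-14,0] → ·  [on edge]
    (2,2)@(5, 5): e=[70,14,0] → ·  [on edge]
    (2,3)@(5, 7): e=[62,10,12] → #
    (3,3)@(7, 7): e=[42,42,0] → ·  [on edge]
    (2,4)@(5, 9): e=[54,6,24] → #
    (3,4)@(7, 9): e=[34,38,12] → #
    (4,4)@(9, 9): e=[14,70,0] → ·  [on edge]
    (2,5)@(5, 11): e=[46,2,36] → #
    (4,5)@(9, 11): e=[6,66,12] → #
    (5,5)@(11, 11): e=[-14,98,0] → ·  [on edge]
    (2,6)@(5, 13): e=[38,-2,48] → ·
    (6,6)@(13, 13): e=[-42,126,0] → ·  [on edge]
    (7,7)@(15, 15): e=[-70,154,0] → ·  [on edge]
  covered (9 px):
    · · · · · · · ·
    · · · · · · · ·
    · · · · · · · ·
    · · # · · · · ·
    · · # # · · · ·
    · · # # # · · ·
    · · · # · · · ·
    · · · # · · · ·
    · · · # · · · ·
    · · · · · · · ·
    · · · · · · · ·
T4:
  2·area = 88
  edge (6, 4)→(13, 16): d=(7,12) right/bottom  bias=-1
  edge (13, 16)→(1, 8): d=(-12,-8) top-left  bias=+0
  edge (1, 8)→(6, 4): d=(5,-4) top-left  bias=+0
    (2,2)@(5, 5): e=[19,68,1] → #
    (3,2)@(7, 5): e=[-5,84,9] → ·
    (1,3)@(3, 7): e=[57,28,3] → #
    (3,3)@(7, 7): e=[9,60,19] → #
    (4,3)@(9, 7): e=[-15,76,27] → ·
    (1,4)@(3, 9): e=[71,4,13] → #
    (4,4)@(9, 9): e=[-1,52,37] → ·
    (1,5)@(3, 11): e=[85,-20,23] → ·
    (2,5)@(5, 11): e=[61,-4,31] → ·
    (3,5)@(7, 11): e=[37,12,39] → #
    (4,5)@(9, 11): e=[13,28,47] → #
    (5,5)@(11, 11): e=[-11,44,55] → ·
  covered (11 px):
    · · · · · · · ·
    · · · · · · · ·
    · · # · · · · ·
    · # # # · · · ·
    · # # # · · · ·
    · · · # # · · ·
    · · · · # # · ·
    · · · · · · · ·
    · · · · · · · ·
    · · · · · · · ·
    · · · · · · · ·

Z-buffer (winner per pixel, '.' = empty):
  . . . . . . . .
  . . . . . . . .
  . 1 4 . . . . .
  . 4 4 4 . . . .
  2 4 4 4 2 . . .
  . 1 3 4 4 2 . .
  . . 1 3 4 4 . .
  . . . 3 1 0 . .
  . . . 3 . . . .
  . . . . . . . .
  . . . . . . . .

Result: 2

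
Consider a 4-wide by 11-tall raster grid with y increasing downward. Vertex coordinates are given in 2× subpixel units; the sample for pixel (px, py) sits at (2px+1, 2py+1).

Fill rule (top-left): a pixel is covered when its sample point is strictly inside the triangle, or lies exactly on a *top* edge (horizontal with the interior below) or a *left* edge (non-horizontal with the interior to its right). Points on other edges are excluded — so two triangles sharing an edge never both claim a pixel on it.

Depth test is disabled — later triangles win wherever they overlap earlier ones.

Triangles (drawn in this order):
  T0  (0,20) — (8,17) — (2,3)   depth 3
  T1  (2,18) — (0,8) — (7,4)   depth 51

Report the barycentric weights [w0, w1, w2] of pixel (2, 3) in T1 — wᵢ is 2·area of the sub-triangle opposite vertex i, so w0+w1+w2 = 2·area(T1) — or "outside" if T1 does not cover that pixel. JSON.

T0:
  2·area = 130  (B↔C swapped to make it positive)
  edge (0, 20)→(2, 3): d=(2,-17) top-left  bias=+0
  edge (2, 3)→(8, 17): d=(6,14) right/bottom  bias=-1
  edge (8, 17)→(0, 20): d=(-8,3) right/bottom  bias=-1
    (1,3)@(3, 7): e=[25,10,95] → █
    (2,3)@(5, 7): e=[59,-18,89] → ·
    (1,4)@(3, 9): e=[29,22,79] → █
    (2,4)@(5, 9): e=[63,-6,73] → ·
    (1,5)@(3, 11): e=[33,34,63] → █
    (2,5)@(5, 11): e=[67,6,57] → █
    (3,5)@(7, 11): e=[101,-22,51] → ·
    (0,6)@(1, 13): e=[3,74,53] → █
    (3,6)@(7, 13): e=[105,-10,35] → ·
    (0,7)@(1, 15): e=[7,86,37] → █
    (3,7)@(7, 15): e=[109,2,19] → █
    (0,8)@(1, 17): e=[11,98,21] → █
  covered (16 px):
    · · · ·
    · · · ·
    · · · ·
    · █ · ·
    · █ · ·
    · █ █ ·
    █ █ █ ·
    █ █ █ █
    █ █ █ █
    █ · · ·
    · · · ·
T1:
  2·area = 78
  edge (2, 18)→(0, 8): d=(-2,-10) top-left  bias=+0
  edge (0, 8)→(7, 4): d=(7,-4) top-left  bias=+0
  edge (7, 4)→(2, 18): d=(-5,14) right/bottom  bias=-1
    (1,3)@(3, 7): e=[32,5,41] → █
    (2,3)@(5, 7): e=[52,13,13] → █
    (3,3)@(7, 7): e=[72,21,-15] → ·
    (0,4)@(1, 9): e=[8,11,59] → █
    (3,4)@(7, 9): e=[68,35,-25] → ·
    (0,5)@(1, 11): e=[4,25,49] → █
    (2,5)@(5, 11): e=[44,41,-7] → ·
    (0,6)@(1, 13): e=[0,39,39] → █  [on edge]
    (2,6)@(5, 13): e=[40,55,-17] → ·
    (0,7)@(1, 15): e=[-4,53,29] → ·
    (1,7)@(3, 15): e=[16,61,1] → █
    (2,7)@(5, 15): e=[36,69,-27] → ·
  covered (10 px):
    · · · ·
    · · · ·
    · · · ·
    · █ █ ·
    █ █ █ ·
    █ █ · ·
    █ █ · ·
    · █ · ·
    · · · ·
    · · · ·
    · · · ·

Final: [13,13,52]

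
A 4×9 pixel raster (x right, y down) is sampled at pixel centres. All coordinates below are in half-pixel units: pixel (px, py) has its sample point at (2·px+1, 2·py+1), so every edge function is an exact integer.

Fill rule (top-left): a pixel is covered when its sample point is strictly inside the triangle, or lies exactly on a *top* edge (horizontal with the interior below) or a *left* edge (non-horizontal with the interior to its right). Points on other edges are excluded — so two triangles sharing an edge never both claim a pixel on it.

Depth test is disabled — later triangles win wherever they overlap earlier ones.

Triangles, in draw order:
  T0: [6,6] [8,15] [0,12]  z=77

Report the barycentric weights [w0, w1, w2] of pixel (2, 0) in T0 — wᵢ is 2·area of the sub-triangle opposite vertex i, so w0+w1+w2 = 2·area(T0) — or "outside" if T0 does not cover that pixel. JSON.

T0:
  2·area = 66
  edge (6, 6)→(8, 15): d=(2,9) right/bottom  bias=-1
  edge (8, 15)→(0, 12): d=(-8,-3) top-left  bias=+0
  edge (0, 12)→(6, 6): d=(6,-6) top-left  bias=+0
    (3,2)@(7, 5): e=[-11,77,0] → .  [on edge]
    (2,3)@(5, 7): e=[11,55,0] → X  [on edge]
    (3,3)@(7, 7): e=[-7,61,12] → .
    (1,4)@(3, 9): e=[33,33,0] → X  [on edge]
    (3,4)@(7, 9): e=[-3,45,24] → .
    (0,5)@(1, 11): e=[55,11,0] → X  [on edge]
    (3,5)@(7, 11): e=[1,29,36] → X
    (0,6)@(1, 13): e=[59,-5,12] → .
    (1,6)@(3, 13): e=[41,1,24] → X
    (1,7)@(3, 15): e=[45,-15,36] → .
    (2,7)@(5, 15): e=[27,-9,48] → .
    (3,7)@(7, 15): e=[9,-3,60] → .
  covered (10 px):
    . . . .
    . . . .
    . . . .
    . . X .
    . X X .
    X X X X
    . X X X
    . . . .
    . . . .

Result: "outside"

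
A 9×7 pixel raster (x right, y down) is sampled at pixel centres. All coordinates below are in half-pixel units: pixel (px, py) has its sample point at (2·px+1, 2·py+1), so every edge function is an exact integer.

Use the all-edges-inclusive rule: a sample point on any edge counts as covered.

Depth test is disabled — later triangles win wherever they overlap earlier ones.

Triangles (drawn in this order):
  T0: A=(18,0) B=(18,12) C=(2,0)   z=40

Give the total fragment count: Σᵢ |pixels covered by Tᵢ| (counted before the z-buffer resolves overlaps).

T0:
  2·area = 192
  edge (18, 0)→(18, 12): d=(0,12) inclusive
  edge (18, 12)→(2, 0): d=(-16,-12) inclusive
  edge (2, 0)→(18, 0): d=(16,0) inclusive
    (2,0)@(5, 1): e=[156,20,16] → █
    (3,0)@(7, 1): e=[132,44,16] → █
    (4,0)@(9, 1): e=[108,68,16] → █
    (5,0)@(11, 1): e=[84,92,16] → █
    (6,0)@(13, 1): e=[60,116,16] → █
    (7,0)@(15, 1): e=[36,140,16] → █
    (8,0)@(17, 1): e=[12,164,16] → █
    (2,1)@(5, 3): e=[156,-12,48] → ·
    (3,1)@(7, 3): e=[132,12,48] → █
    (3,2)@(7, 5): e=[132,-20,80] → ·
    (4,2)@(9, 5): e=[108,4,80] → █
    (4,3)@(9, 7): e=[108,-28,112] → ·
  covered (24 px):
    · · █ █ █ █ █ █ █
    · · · █ █ █ █ █ █
    · · · · █ █ █ █ █
    · · · · · · █ █ █
    · · · · · · · █ █
    · · · · · · · · █
    · · · · · · · · ·

Result: 24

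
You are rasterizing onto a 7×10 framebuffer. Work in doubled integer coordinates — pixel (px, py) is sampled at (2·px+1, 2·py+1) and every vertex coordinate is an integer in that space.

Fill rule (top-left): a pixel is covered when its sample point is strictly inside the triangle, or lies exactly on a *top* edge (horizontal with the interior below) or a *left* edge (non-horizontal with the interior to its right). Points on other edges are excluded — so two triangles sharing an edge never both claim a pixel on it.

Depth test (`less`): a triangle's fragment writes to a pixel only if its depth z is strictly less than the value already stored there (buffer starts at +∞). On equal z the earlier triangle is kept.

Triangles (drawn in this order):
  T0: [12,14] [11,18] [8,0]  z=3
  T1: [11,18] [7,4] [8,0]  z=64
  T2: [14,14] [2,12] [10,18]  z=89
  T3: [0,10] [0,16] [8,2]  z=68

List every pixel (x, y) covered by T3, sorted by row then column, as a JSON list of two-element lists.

T0:
  2·area = 30
  edge (12, 14)→(11, 18): d=(-1,4) right/bottom  bias=-1
  edge (11, 18)→(8, 0): d=(-3,-18) top-left  bias=+0
  edge (8, 0)→(12, 14): d=(4,14) right/bottom  bias=-1
    (4,2)@(9, 5): e=[21,3,6] → #
    (5,2)@(11, 5): e=[13,39,-22] → ·
    (4,3)@(9, 7): e=[19,-3,14] → ·
    (5,5)@(11, 11): e=[7,21,2] → #
    (6,5)@(13, 11): e=[-1,57,-26] → ·
    (5,6)@(11, 13): e=[5,15,10] → #
    (6,6)@(13, 13): e=[-3,51,-18] → ·
    (5,7)@(11, 15): e=[3,9,18] → #
    (6,7)@(13, 15): e=[-5,45,-10] → ·
    (5,8)@(11, 17): e=[1,3,26] → #
    (6,8)@(13, 17): e=[-7,39,-2] → ·
    (5,9)@(11, 19): e=[-1,-3,34] → ·
  covered (5 px):
    · · · · · · ·
    · · · · · · ·
    · · · · # · ·
    · · · · · · ·
    · · · · · · ·
    · · · · · # ·
    · · · · · # ·
    · · · · · # ·
    · · · · · # ·
    · · · · · · ·
T1:
  2·area = 30
  edge (11, 18)→(7, 4): d=(-4,-14) top-left  bias=+0
  edge (7, 4)→(8, 0): d=(1,-4) top-left  bias=+0
  edge (8, 0)→(11, 18): d=(3,18) right/bottom  bias=-1
    (4,3)@(9, 7): e=[16,11,3] → #
    (5,3)@(11, 7): e=[44,19,-33] → ·
    (4,4)@(9, 9): e=[8,13,9] → #
    (5,4)@(11, 9): e=[36,21,-27] → ·
    (4,5)@(9, 11): e=[0,15,15] → #  [on edge]
    (5,5)@(11, 11): e=[28,23,-21] → ·
    (4,6)@(9, 13): e=[-8,17,21] → ·
  covered (3 px):
    · · · · · · ·
    · · · · · · ·
    · · · · · · ·
    · · · · # · ·
    · · · · # · ·
    · · · · # · ·
    · · · · · · ·
    · · · · · · ·
    · · · · · · ·
    · · · · · · ·
T2:
  2·area = 56  (B↔C swapped to make it positive)
  edge (14, 14)→(10, 18): d=(-4,4) right/bottom  bias=-1
  edge (10, 18)→(2, 12): d=(-8,-6) top-left  bias=+0
  edge (2, 12)→(14, 14): d=(12,2) right/bottom  bias=-1
    (2,6)@(5, 13): e=[40,10,6] → #
    (3,6)@(7, 13): e=[32,22,2] → #
    (4,6)@(9, 13): e=[24,34,-2] → ·
    (2,7)@(5, 15): e=[32,-6,30] → ·
    (3,7)@(7, 15): e=[24,6,26] → #
    (4,7)@(9, 15): e=[16,18,22] → #
    (5,7)@(11, 15): e=[8,30,18] → #
    (6,7)@(13, 15): e=[0,42,14] → ·  [on edge]
    (3,8)@(7, 17): e=[16,-10,50] → ·
    (4,8)@(9, 17): e=[8,2,46] → #
    (5,8)@(11, 17): e=[0,14,42] → ·  [on edge]
    (4,9)@(9, 19): e=[0,-14,70] → ·  [on edge]
  covered (6 px):
    · · · · · · ·
    · · · · · · ·
    · · · · · · ·
    · · · · · · ·
    · · · · · · ·
    · · · · · · ·
    · · # # · · ·
    · · · # # # ·
    · · · · # · ·
    · · · · · · ·
T3:
  2·area = 48  (B↔C swapped to make it positive)
  edge (0, 10)→(8, 2): d=(8,-8) top-left  bias=+0
  edge (8, 2)→(0, 16): d=(-8,14) right/bottom  bias=-1
  edge (0, 16)→(0, 10): d=(0,-6) top-left  bias=+0
    (4,0)@(9, 1): e=[0,-6,54] → ·  [on edge]
    (3,1)@(7, 3): e=[0,6,42] → #  [on edge]
    (4,1)@(9, 3): e=[16,-22,54] → ·
    (2,2)@(5, 5): e=[0,18,30] → #  [on edge]
    (3,2)@(7, 5): e=[16,-10,42] → ·
    (1,3)@(3, 7): e=[0,30,18] → #  [on edge]
    (3,3)@(7, 7): e=[32,-26,42] → ·
    (0,4)@(1, 9): e=[0,42,6] → #  [on edge]
    (2,4)@(5, 9): e=[32,-14,30] → ·
    (0,5)@(1, 11): e=[16,26,6] → #
    (1,5)@(3, 11): e=[32,-2,18] → ·
    (0,6)@(1, 13): e=[32,10,6] → #
  covered (8 px):
    · · · · · · ·
    · · · # · · ·
    · · # · · · ·
    · # # · · · ·
    # # · · · · ·
    # · · · · · ·
    # · · · · · ·
    · · · · · · ·
    · · · · · · ·
    · · · · · · ·

Answer: [[3,1],[2,2],[1,3],[2,3],[0,4],[1,4],[0,5],[0,6]]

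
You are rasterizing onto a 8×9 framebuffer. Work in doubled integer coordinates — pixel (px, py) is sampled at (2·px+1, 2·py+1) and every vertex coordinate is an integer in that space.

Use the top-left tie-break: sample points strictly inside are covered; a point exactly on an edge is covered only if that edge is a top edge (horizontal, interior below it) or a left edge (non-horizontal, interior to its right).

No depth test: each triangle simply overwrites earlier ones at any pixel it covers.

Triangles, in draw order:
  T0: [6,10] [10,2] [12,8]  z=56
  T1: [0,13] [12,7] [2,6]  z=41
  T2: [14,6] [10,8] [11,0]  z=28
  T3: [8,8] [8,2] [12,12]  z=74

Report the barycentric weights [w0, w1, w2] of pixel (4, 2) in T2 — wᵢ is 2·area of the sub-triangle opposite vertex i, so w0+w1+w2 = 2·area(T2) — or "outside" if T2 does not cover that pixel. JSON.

T0:
  2·area = 40
  edge (6, 10)→(10, 2): d=(4,-8) top-left  bias=+0
  edge (10, 2)→(12, 8): d=(2,6) right/bottom  bias=-1
  edge (12, 8)→(6, 10): d=(-6,2) right/bottom  bias=-1
    (4,2)@(9, 5): e=[4,12,24] → █
    (5,2)@(11, 5): e=[20,0,20] → ·  [on edge]
    (4,3)@(9, 7): e=[12,16,12] → █
    (5,3)@(11, 7): e=[28,4,8] → █
    (6,3)@(13, 7): e=[44,-8,4] → ·
    (7,3)@(15, 7): e=[60,-20,0] → ·  [on edge]
    (3,4)@(7, 9): e=[4,32,4] → █
    (4,4)@(9, 9): e=[20,20,0] → ·  [on edge]
    (5,4)@(11, 9): e=[36,8,-4] → ·
    (1,5)@(3, 11): e=[-20,60,0] → ·  [on edge]
    (3,5)@(7, 11): e=[12,36,-8] → ·
    (6,5)@(13, 11): e=[60,0,-20] → ·  [on edge]
    (7,8)@(15, 17): e=[100,0,-60] → ·  [on edge]
  covered (4 px):
    · · · · · · · ·
    · · · · · · · ·
    · · · · █ · · ·
    · · · · █ █ · ·
    · · · █ · · · ·
    · · · · · · · ·
    · · · · · · · ·
    · · · · · · · ·
    · · · · · · · ·
T1:
  2·area = 72  (B↔C swapped to make it positive)
  edge (0, 13)→(2, 6): d=(2,-7) top-left  bias=+0
  edge (2, 6)→(12, 7): d=(10,1) right/bottom  bias=-1
  edge (12, 7)→(0, 13): d=(-12,6) right/bottom  bias=-1
    (1,3)@(3, 7): e=[9,9,54] → █
    (2,3)@(5, 7): e=[23,7,42] → █
    (3,3)@(7, 7): e=[37,5,30] → █
    (4,3)@(9, 7): e=[51,3,18] → █
    (5,3)@(11, 7): e=[65,1,6] → █
    (6,3)@(13, 7): e=[79,-1,-6] → ·
    (1,4)@(3, 9): e=[13,29,30] → █
    (4,4)@(9, 9): e=[55,23,-6] → ·
    (5,4)@(11, 9): e=[69,21,-18] → ·
    (0,5)@(1, 11): e=[3,51,18] → █
    (2,5)@(5, 11): e=[31,47,-6] → ·
    (3,5)@(7, 11): e=[45,45,-18] → ·
  covered (10 px):
    · · · · · · · ·
    · · · · · · · ·
    · · · · · · · ·
    · █ █ █ █ █ · ·
    · █ █ █ · · · ·
    █ █ · · · · · ·
    · · · · · · · ·
    · · · · · · · ·
    · · · · · · · ·
T2:
  2·area = 30
  edge (14, 6)→(10, 8): d=(-4,2) right/bottom  bias=-1
  edge (10, 8)→(11, 0): d=(1,-8) top-left  bias=+0
  edge (11, 0)→(14, 6): d=(3,6) right/bottom  bias=-1
    (5,0)@(11, 1): e=[26,1,3] → █
    (6,0)@(13, 1): e=[22,17,-9] → ·
    (5,1)@(11, 3): e=[18,3,9] → █
    (6,1)@(13, 3): e=[14,19,-3] → ·
    (5,2)@(11, 5): e=[10,5,15] → █
    (6,2)@(13, 5): e=[6,21,3] → █
    (7,2)@(15, 5): e=[2,37,-9] → ·
    (5,3)@(11, 7): e=[2,7,21] → █
    (6,3)@(13, 7): e=[-2,23,9] → ·
    (5,4)@(11, 9): e=[-6,9,27] → ·
  covered (5 px):
    · · · · · █ · ·
    · · · · · █ · ·
    · · · · · █ █ ·
    · · · · · █ · ·
    · · · · · · · ·
    · · · · · · · ·
    · · · · · · · ·
    · · · · · · · ·
    · · · · · · · ·
T3:
  2·area = 24
  edge (8, 8)→(8, 2): d=(0,-6) top-left  bias=+0
  edge (8, 2)→(12, 12): d=(4,10) right/bottom  bias=-1
  edge (12, 12)→(8, 8): d=(-4,-4) top-left  bias=+0
    (0,0)@(1, 1): e=[-42,66,0] → ·  [on edge]
    (1,1)@(3, 3): e=[-30,54,0] → ·  [on edge]
    (2,2)@(5, 5): e=[-18,42,0] → ·  [on edge]
    (4,2)@(9, 5): e=[6,2,16] → █
    (5,2)@(11, 5): e=[18,-18,24] → ·
    (3,3)@(7, 7): e=[-6,30,0] → ·  [on edge]
    (4,3)@(9, 7): e=[6,10,8] → █
    (5,3)@(11, 7): e=[18,-10,16] → ·
    (4,4)@(9, 9): e=[6,18,0] → █  [on edge]
    (5,4)@(11, 9): e=[18,-2,8] → ·
    (4,5)@(9, 11): e=[6,26,-8] → ·
    (5,5)@(11, 11): e=[18,6,0] → █  [on edge]
    (6,6)@(13, 13): e=[30,-6,0] → ·  [on edge]
    (7,7)@(15, 15): e=[42,-18,0] → ·  [on edge]
  covered (4 px):
    · · · · · · · ·
    · · · · · · · ·
    · · · · █ · · ·
    · · · · █ · · ·
    · · · · █ · · ·
    · · · · · █ · ·
    · · · · · · · ·
    · · · · · · · ·
    · · · · · · · ·

Answer: "outside"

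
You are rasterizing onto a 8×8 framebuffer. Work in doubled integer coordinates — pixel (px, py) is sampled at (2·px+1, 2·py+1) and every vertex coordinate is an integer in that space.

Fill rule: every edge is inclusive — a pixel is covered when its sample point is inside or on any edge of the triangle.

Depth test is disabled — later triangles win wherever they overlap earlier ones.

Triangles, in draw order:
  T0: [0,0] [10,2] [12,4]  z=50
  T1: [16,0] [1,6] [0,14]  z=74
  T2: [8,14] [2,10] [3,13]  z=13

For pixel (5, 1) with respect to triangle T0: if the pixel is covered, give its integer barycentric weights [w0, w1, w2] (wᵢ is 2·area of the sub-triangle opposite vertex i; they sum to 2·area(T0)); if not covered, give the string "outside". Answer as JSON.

T0:
  2·area = 16
  edge (0, 0)→(10, 2): d=(10,2) inclusive
  edge (10, 2)→(12, 4): d=(2,2) inclusive
  edge (12, 4)→(0, 0): d=(-12,-4) inclusive
    (1,0)@(3, 1): e=[4,12,0] → #  [on edge]
    (2,0)@(5, 1): e=[0,8,8] → #  [on edge]
    (3,0)@(7, 1): e=[-4,4,16] → ·
    (4,0)@(9, 1): e=[-8,0,24] → ·  [on edge]
    (1,1)@(3, 3): e=[24,16,-24] → ·
    (2,1)@(5, 3): e=[20,12,-16] → ·
    (4,1)@(9, 3): e=[12,4,0] → #  [on edge]
    (5,1)@(11, 3): e=[8,0,8] → #  [on edge]
    (6,1)@(13, 3): e=[4,-4,16] → ·
    (7,1)@(15, 3): e=[0,-8,24] → ·  [on edge]
    (4,2)@(9, 5): e=[32,8,-24] → ·
    (5,2)@(11, 5): e=[28,4,-16] → ·
    (6,2)@(13, 5): e=[24,0,-8] → ·  [on edge]
    (7,2)@(15, 5): e=[20,-4,0] → ·  [on edge]
    (7,3)@(15, 7): e=[40,0,-24] → ·  [on edge]
  covered (4 px):
    · # # · · · · ·
    · · · · # # · ·
    · · · · · · · ·
    · · · · · · · ·
    · · · · · · · ·
    · · · · · · · ·
    · · · · · · · ·
    · · · · · · · ·
T1:
  2·area = 114  (B↔C swapped to make it positive)
  edge (16, 0)→(0, 14): d=(-16,14) inclusive
  edge (0, 14)→(1, 6): d=(1,-8) inclusive
  edge (1, 6)→(16, 0): d=(15,-6) inclusive
    (4,1)@(9, 3): e=[50,61,3] → #
    (5,1)@(11, 3): e=[22,77,15] → #
    (6,1)@(13, 3): e=[-6,93,27] → ·
    (2,2)@(5, 5): e=[74,31,9] → #
    (3,2)@(7, 5): e=[46,47,21] → #
    (5,2)@(11, 5): e=[-10,79,45] → ·
    (0,3)@(1, 7): e=[98,1,15] → #
    (1,3)@(3, 7): e=[70,17,27] → #
    (4,3)@(9, 7): e=[-14,65,63] → ·
    (0,4)@(1, 9): e=[66,3,45] → #
    (3,4)@(7, 9): e=[-18,51,81] → ·
    (0,5)@(1, 11): e=[34,5,75] → #
  covered (15 px):
    · · · · · · · ·
    · · · · # # · ·
    · · # # # · · ·
    # # # # · · · ·
    # # # · · · · ·
    # # · · · · · ·
    # · · · · · · ·
    · · · · · · · ·
T2:
  2·area = 14  (B↔C swapped to make it positive)
  edge (8, 14)→(3, 13): d=(-5,-1) inclusive
  edge (3, 13)→(2, 10): d=(-1,-3) inclusive
  edge (2, 10)→(8, 14): d=(6,4) inclusive
    (0,3)@(1, 7): e=[28,0,-14] → ·  [on edge]
    (1,5)@(3, 11): e=[10,2,2] → #
    (2,5)@(5, 11): e=[12,8,-6] → ·
    (1,6)@(3, 13): e=[0,0,14] → #  [on edge]
    (2,6)@(5, 13): e=[2,6,6] → #
    (3,6)@(7, 13): e=[4,12,-2] → ·
    (1,7)@(3, 15): e=[-10,-2,26] → ·
    (2,7)@(5, 15): e=[-8,4,18] → ·
    (6,7)@(13, 15): e=[0,28,-14] → ·  [on edge]
  covered (3 px):
    · · · · · · · ·
    · · · · · · · ·
    · · · · · · · ·
    · · · · · · · ·
    · · · · · · · ·
    · # · · · · · ·
    · # # · · · · ·
    · · · · · · · ·

Answer: [0,8,8]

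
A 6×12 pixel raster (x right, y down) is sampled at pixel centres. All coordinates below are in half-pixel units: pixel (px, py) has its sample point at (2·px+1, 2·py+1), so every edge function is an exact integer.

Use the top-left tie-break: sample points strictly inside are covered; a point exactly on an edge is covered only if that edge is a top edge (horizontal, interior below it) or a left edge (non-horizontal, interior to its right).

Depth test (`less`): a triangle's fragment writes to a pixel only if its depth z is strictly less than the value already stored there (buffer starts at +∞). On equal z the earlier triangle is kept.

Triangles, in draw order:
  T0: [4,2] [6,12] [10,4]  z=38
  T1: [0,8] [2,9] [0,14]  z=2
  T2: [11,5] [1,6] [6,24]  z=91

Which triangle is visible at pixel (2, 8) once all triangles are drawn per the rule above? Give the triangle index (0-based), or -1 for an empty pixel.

T0:
  2·area = 56  (B↔C swapped to make it positive)
  edge (4, 2)→(10, 4): d=(6,2) right/bottom  bias=-1
  edge (10, 4)→(6, 12): d=(-4,8) right/bottom  bias=-1
  edge (6, 12)→(4, 2): d=(-2,-10) top-left  bias=+0
    (0,0)@(1, 1): e=[0,84,-28] → ·  [on edge]
    (2,1)@(5, 3): e=[4,44,8] → #
    (3,1)@(7, 3): e=[0,28,28] → ·  [on edge]
    (2,2)@(5, 5): e=[16,36,4] → #
    (3,2)@(7, 5): e=[12,20,24] → #
    (4,2)@(9, 5): e=[8,4,44] → #
    (5,2)@(11, 5): e=[4,-12,64] → ·
    (2,3)@(5, 7): e=[28,28,0] → #  [on edge]
    (4,3)@(9, 7): e=[20,-4,40] → ·
    (2,4)@(5, 9): e=[40,20,-4] → ·
    (3,4)@(7, 9): e=[36,4,16] → #
    (4,4)@(9, 9): e=[32,-12,36] → ·
    (3,8)@(7, 17): e=[84,-28,0] → ·  [on edge]
  covered (7 px):
    · · · · · ·
    · · # · · ·
    · · # # # ·
    · · # # · ·
    · · · # · ·
    · · · · · ·
    · · · · · ·
    · · · · · ·
    · · · · · ·
    · · · · · ·
    · · · · · ·
    · · · · · ·
T1:
  2·area = 12
  edge (0, 8)→(2, 9): d=(2,1) right/bottom  bias=-1
  edge (2, 9)→(0, 14): d=(-2,5) right/bottom  bias=-1
  edge (0, 14)→(0, 8): d=(0,-6) top-left  bias=+0
    (0,4)@(1, 9): e=[1,5,6] → #
    (1,4)@(3, 9): e=[-1,-5,18] → ·
    (0,5)@(1, 11): e=[5,1,6] → #
    (1,5)@(3, 11): e=[3,-9,18] → ·
    (0,6)@(1, 13): e=[9,-3,6] → ·
  covered (2 px):
    · · · · · ·
    · · · · · ·
    · · · · · ·
    · · · · · ·
    # · · · · ·
    # · · · · ·
    · · · · · ·
    · · · · · ·
    · · · · · ·
    · · · · · ·
    · · · · · ·
    · · · · · ·
T2:
  2·area = 185  (B↔C swapped to make it positive)
  edge (11, 5)→(6, 24): d=(-5,19) right/bottom  bias=-1
  edge (6, 24)→(1, 6): d=(-5,-18) top-left  bias=+0
  edge (1, 6)→(11, 5): d=(10,-1) top-left  bias=+0
    (5,2)@(11, 5): e=[0,185,0] → ·  [on edge]
    (1,3)@(3, 7): e=[142,31,12] → #
    (2,3)@(5, 7): e=[104,67,14] → #
    (3,3)@(7, 7): e=[66,103,16] → #
    (4,3)@(9, 7): e=[28,139,18] → #
    (5,3)@(11, 7): e=[-10,175,20] → ·
    (1,4)@(3, 9): e=[132,21,32] → #
    (5,4)@(11, 9): e=[-20,165,40] → ·
    (1,5)@(3, 11): e=[122,11,52] → #
    (5,5)@(11, 11): e=[-30,155,60] → ·
    (1,6)@(3, 13): e=[112,1,72] → #
    (4,6)@(9, 13): e=[-2,109,78] → ·
  covered (21 px):
    · · · · · ·
    · · · · · ·
    · · · · · ·
    · # # # # ·
    · # # # # ·
    · # # # # ·
    · # # # · ·
    · · # # · ·
    · · # # · ·
    · · # # · ·
    · · · · · ·
    · · · · · ·

Z-buffer (winner per pixel, '.' = empty):
  . . . . . .
  . . 0 . . .
  . . 0 0 0 .
  . 2 0 0 2 .
  1 2 2 0 2 .
  1 2 2 2 2 .
  . 2 2 2 . .
  . . 2 2 . .
  . . 2 2 . .
  . . 2 2 . .
  . . . . . .
  . . . . . .

Final: 2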